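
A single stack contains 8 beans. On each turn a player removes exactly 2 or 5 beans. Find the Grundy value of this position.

0

Compute g(0), g(1), … for moves {2, 5}:
k:     0  1  2  3  4  5  6  7  8
g(k):  0  0  1  1  0  2  1  0  0
So g(8) = 0.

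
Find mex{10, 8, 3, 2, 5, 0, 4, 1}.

6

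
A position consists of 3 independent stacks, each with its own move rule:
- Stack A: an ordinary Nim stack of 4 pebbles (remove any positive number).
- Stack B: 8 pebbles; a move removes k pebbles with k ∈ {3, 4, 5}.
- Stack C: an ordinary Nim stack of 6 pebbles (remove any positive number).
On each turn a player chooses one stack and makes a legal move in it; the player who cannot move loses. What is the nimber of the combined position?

Stack A is a plain Nim stack of size 4, so its Grundy value is 4.
Build the Grundy sequence for stack B with g(k) = mex{g(k−s) : s ∈ {3, 4, 5}, s ≤ k}:
g(0) = mex{} = 0
g(1) = mex{} = 0
g(2) = mex{} = 0
g(3) = mex{0} = 1
g(4) = mex{0} = 1
g(5) = mex{0} = 1
g(6) = mex{0,1} = 2
g(7) = mex{0,1} = 2
g(8) = mex{1} = 0
So g(8) = 0.
Stack C is a plain Nim stack of size 6, so its Grundy value is 6.
By the Sprague-Grundy theorem, the Grundy value of a sum of independent games is the XOR of the component values.
Combined value = 4 XOR 0 XOR 6 = 2.

2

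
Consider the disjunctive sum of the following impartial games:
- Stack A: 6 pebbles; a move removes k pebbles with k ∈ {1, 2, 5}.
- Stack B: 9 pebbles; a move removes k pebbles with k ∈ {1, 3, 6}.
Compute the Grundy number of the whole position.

Build the Grundy sequence for stack A with g(k) = mex{g(k−s) : s ∈ {1, 2, 5}, s ≤ k}:
g(0) = mex{} = 0
g(1) = mex{0} = 1
g(2) = mex{0,1} = 2
g(3) = mex{1,2} = 0
g(4) = mex{0,2} = 1
g(5) = mex{0,1} = 2
g(6) = mex{1,2} = 0
So g(6) = 0.
For stack B, compute g(0), g(1), … with moves {1, 3, 6}:
k:     0  1  2  3  4  5  6  7  8  9
g(k):  0  1  0  1  0  1  2  3  2  0
So g(9) = 0.
The value of a disjunctive sum is the nim-sum of the parts.
Combined value = 0 XOR 0 = 0.

0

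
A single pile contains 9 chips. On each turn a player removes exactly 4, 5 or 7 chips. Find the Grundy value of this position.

Build the Grundy sequence with g(k) = mex{g(k−s) : s ∈ {4, 5, 7}, s ≤ k}:
k:     0  1  2  3  4  5  6  7  8  9
g(k):  0  0  0  0  1  1  1  1  2  2
So g(9) = 2.

2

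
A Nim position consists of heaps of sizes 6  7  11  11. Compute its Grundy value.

Nim-sum: 6 ^ 7 ^ 11 ^ 11 = 1.

1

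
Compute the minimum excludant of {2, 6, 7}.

0

0 is not in the set, so the mex is 0.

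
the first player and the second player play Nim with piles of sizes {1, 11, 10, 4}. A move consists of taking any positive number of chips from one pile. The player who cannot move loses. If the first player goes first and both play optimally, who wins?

the first player wins

Compute the nim-sum pairwise:
1 XOR 11 = 10
10 XOR 10 = 0
0 XOR 4 = 4
The nim-sum is 4 ≠ 0, so this is an N-position: the player to move can win; the first player has a winning move.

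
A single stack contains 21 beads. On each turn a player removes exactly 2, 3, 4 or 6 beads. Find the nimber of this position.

2

Grundy values for subtraction set {2, 3, 4, 6}:
k:     0  1  2  3  4  5  6  7  8  9 10 11 12 13 14 15 16 17 18 19 20 21
g(k):  0  0  1  1  2  2  3  3  0  0  1  1  2  2  3  3  0  0  1  1  2  2
So g(21) = 2.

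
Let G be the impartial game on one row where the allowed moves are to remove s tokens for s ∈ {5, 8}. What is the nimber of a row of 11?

Build the Grundy sequence with g(k) = mex{g(k−s) : s ∈ {5, 8}, s ≤ k}:
k:     0  1  2  3  4  5  6  7  8  9 10 11
g(k):  0  0  0  0  0  1  1  1  1  1  2  2
So g(11) = 2.

2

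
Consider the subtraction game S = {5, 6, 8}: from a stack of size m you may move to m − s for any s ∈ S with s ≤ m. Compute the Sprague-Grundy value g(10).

2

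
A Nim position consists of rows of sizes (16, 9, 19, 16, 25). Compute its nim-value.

3

Nim-sum: 16 ^ 9 ^ 19 ^ 16 ^ 25 = 3.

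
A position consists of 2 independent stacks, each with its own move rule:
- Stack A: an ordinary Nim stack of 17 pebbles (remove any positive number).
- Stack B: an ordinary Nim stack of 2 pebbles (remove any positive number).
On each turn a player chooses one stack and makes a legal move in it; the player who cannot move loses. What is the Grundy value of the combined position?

Stack A is a plain Nim stack of size 17, so its Grundy value is 17.
Stack B is a plain Nim stack of size 2, so its Grundy value is 2.
By the Sprague-Grundy theorem, the Grundy value of a sum of independent games is the XOR of the component values.
Combined value = 17 ⊕ 2 = 19.

19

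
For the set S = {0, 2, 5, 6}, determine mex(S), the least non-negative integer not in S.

0 is in the set but 1 is not, so the mex is 1.

1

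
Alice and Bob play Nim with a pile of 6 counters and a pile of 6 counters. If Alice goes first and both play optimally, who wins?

Write each in binary and XOR column by column:
  110  (6)
  110  (6)
  ---
  000  (0)
The nim-sum is 0, so this is a P-position: the player to move is in a losing position under optimal play; Alice is about to move from it and so loses — Bob wins.

Bob wins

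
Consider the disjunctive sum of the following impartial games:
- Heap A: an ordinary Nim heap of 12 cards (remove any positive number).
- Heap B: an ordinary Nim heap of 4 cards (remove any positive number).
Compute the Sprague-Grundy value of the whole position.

Heap A is a plain Nim heap of size 12, so its Grundy value is 12.
Heap B is a plain Nim heap of size 4, so its Grundy value is 4.
By the Sprague-Grundy theorem, the Grundy value of a sum of independent games is the XOR of the component values.
Combined value = 12 XOR 4 = 8.

8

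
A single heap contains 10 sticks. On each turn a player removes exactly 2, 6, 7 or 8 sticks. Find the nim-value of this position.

3

Build the Grundy sequence with g(k) = mex{g(k−s) : s ∈ {2, 6, 7, 8}, s ≤ k}:
k:     0  1  2  3  4  5  6  7  8  9 10
g(k):  0  0  1  1  0  0  1  1  2  2  3
So g(10) = 3.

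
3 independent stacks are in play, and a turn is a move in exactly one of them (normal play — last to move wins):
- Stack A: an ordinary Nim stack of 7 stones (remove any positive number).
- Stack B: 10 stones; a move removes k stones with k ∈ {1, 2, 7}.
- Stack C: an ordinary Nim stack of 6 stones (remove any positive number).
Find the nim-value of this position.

0

Stack A is a plain Nim stack of size 7, so its Grundy value is 7.
Grundy values for stack B (subtraction set {1, 2, 7}):
k:     0  1  2  3  4  5  6  7  8  9 10
g(k):  0  1  2  0  1  2  0  1  2  0  1
So g(10) = 1.
Stack C is a plain Nim stack of size 6, so its Grundy value is 6.
By the Sprague-Grundy theorem, the Grundy value of a sum of independent games is the XOR of the component values.
Combined value = 7 XOR 1 XOR 6 = 0.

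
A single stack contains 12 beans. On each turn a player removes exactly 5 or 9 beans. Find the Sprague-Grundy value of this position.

2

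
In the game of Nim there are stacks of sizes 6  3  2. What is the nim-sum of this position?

7

Nim-sum: 6 ^ 3 ^ 2 = 7.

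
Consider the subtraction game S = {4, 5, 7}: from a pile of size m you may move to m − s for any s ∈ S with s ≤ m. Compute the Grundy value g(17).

1

Build the Grundy sequence with g(k) = mex{g(k−s) : s ∈ {4, 5, 7}, s ≤ k}:
k:     0  1  2  3  4  5  6  7  8  9 10 11 12 13 14 15 16 17
g(k):  0  0  0  0  1  1  1  1  2  2  2  0  0  0  0  1  1  1
So g(17) = 1.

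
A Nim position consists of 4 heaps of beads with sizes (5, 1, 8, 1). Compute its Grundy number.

13

Nim-sum: 5 XOR 1 XOR 8 XOR 1 = 13.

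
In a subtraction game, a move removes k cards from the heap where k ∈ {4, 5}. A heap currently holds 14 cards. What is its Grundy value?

1

Compute g(0), g(1), … for moves {4, 5}:
g(0) = mex{} = 0
g(1) = mex{} = 0
g(2) = mex{} = 0
g(3) = mex{} = 0
g(4) = mex{0} = 1
g(5) = mex{0} = 1
g(6) = mex{0} = 1
g(7) = mex{0} = 1
g(8) = mex{0,1} = 2
g(9) = mex{1} = 0
g(10) = mex{1} = 0
g(11) = mex{1} = 0
g(12) = mex{1,2} = 0
g(13) = mex{0,2} = 1
g(14) = mex{0} = 1
So g(14) = 1.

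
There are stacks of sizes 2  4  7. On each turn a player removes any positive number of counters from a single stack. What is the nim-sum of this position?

1

Nim-sum: 2 ⊕ 4 ⊕ 7 = 1.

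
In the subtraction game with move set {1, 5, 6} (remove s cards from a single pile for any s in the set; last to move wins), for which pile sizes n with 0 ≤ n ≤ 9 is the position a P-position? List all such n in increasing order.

Compute g(0), g(1), … for moves {1, 5, 6}:
k:     0  1  2  3  4  5  6  7  8  9
g(k):  0  1  0  1  0  1  2  3  2  3
The P-positions (g = 0) in 0..9 are 0, 2, 4.

0, 2, 4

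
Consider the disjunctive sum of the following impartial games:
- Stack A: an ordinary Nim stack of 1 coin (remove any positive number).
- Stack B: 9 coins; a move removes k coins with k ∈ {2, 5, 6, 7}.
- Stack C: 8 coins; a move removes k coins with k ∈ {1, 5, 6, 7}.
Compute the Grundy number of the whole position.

1

Stack A is a plain Nim stack of size 1, so its Grundy value is 1.
For stack B, compute g(0), g(1), … with moves {2, 5, 6, 7}:
g(0) = mex{} = 0
g(1) = mex{} = 0
g(2) = mex{0} = 1
g(3) = mex{0} = 1
g(4) = mex{1} = 0
g(5) = mex{0,1} = 2
g(6) = mex{0} = 1
g(7) = mex{0,1,2} = 3
g(8) = mex{0,1} = 2
g(9) = mex{0,1,3} = 2
So g(9) = 2.
Grundy values for stack C (subtraction set {1, 5, 6, 7}):
k:     0  1  2  3  4  5  6  7  8
g(k):  0  1  0  1  0  1  2  3  2
So g(8) = 2.
By the Sprague-Grundy theorem, the Grundy value of a sum of independent games is the XOR of the component values.
Combined value = 1 ⊕ 2 ⊕ 2 = 1.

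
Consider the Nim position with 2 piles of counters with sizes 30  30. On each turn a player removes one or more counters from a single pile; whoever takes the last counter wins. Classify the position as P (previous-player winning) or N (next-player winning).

Nim-sum: 30 ⊕ 30 = 0.
The nim-sum is 0, so this is a P-position: the player to move is in a losing position under optimal play.

P-position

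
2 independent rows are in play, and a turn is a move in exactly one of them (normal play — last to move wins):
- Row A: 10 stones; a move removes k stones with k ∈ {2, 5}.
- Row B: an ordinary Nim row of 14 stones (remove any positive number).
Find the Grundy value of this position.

Grundy values for row A (subtraction set {2, 5}):
g(0) = mex{} = 0
g(1) = mex{} = 0
g(2) = mex{0} = 1
g(3) = mex{0} = 1
g(4) = mex{1} = 0
g(5) = mex{0,1} = 2
g(6) = mex{0} = 1
g(7) = mex{1,2} = 0
g(8) = mex{1} = 0
g(9) = mex{0} = 1
g(10) = mex{0,2} = 1
So g(10) = 1.
Row B is a plain Nim row of size 14, so its Grundy value is 14.
By the Sprague-Grundy theorem, the Grundy value of a sum of independent games is the XOR of the component values.
Combined value = 1 ⊕ 14 = 15.

15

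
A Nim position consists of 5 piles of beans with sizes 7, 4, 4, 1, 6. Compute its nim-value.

0

Compute the nim-sum pairwise:
7 ^ 4 = 3
3 ^ 4 = 7
7 ^ 1 = 6
6 ^ 6 = 0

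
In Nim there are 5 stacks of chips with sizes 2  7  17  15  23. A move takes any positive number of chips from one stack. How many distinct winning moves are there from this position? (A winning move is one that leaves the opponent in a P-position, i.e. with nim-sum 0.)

Nim-sum: 2 ^ 7 ^ 17 ^ 15 ^ 23 = 12.
The overall nim-sum is X = 12. A stack of size p has a winning move iff p XOR X < p (reduce it to p XOR X).
  2: 2 XOR 12 = 14 ≥ 2 — no move.
  7: 7 XOR 12 = 11 ≥ 7 — no move.
  17: 17 XOR 12 = 29 ≥ 17 — no move.
  15: 15 XOR 12 = 3 < 15 — winning move (to 3).
  23: 23 XOR 12 = 27 ≥ 23 — no move.
That gives 1 winning move.

1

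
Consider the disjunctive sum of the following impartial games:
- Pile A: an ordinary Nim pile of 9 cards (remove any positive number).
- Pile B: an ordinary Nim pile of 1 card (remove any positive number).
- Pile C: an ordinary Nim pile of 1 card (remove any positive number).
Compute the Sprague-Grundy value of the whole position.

Pile A is a plain Nim pile of size 9, so its Grundy value is 9.
Pile B is a plain Nim pile of size 1, so its Grundy value is 1.
Pile C is a plain Nim pile of size 1, so its Grundy value is 1.
The value of a disjunctive sum is the nim-sum of the parts.
Combined value = 9 ⊕ 1 ⊕ 1 = 9.

9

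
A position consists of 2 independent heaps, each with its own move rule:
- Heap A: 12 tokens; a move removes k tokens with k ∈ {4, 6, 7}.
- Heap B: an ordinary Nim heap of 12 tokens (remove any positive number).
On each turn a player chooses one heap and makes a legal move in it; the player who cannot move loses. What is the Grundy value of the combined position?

12

Grundy values for heap A (subtraction set {4, 6, 7}):
k:     0  1  2  3  4  5  6  7  8  9 10 11 12
g(k):  0  0  0  0  1  1  1  1  2  2  2  0  0
So g(12) = 0.
Heap B is a plain Nim heap of size 12, so its Grundy value is 12.
By the Sprague-Grundy theorem, the Grundy value of a sum of independent games is the XOR of the component values.
Combined value = 0 XOR 12 = 12.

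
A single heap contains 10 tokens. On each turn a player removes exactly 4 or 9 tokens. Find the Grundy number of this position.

2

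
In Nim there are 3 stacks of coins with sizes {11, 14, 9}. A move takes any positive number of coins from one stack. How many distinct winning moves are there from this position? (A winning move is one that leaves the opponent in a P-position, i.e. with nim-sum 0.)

3

Nim-sum: 11 XOR 14 XOR 9 = 12.
The overall nim-sum is X = 12. A stack of size p has a winning move iff p XOR X < p (reduce it to p XOR X).
  11: 11 XOR 12 = 7 < 11 — winning move (to 7).
  14: 14 XOR 12 = 2 < 14 — winning move (to 2).
  9: 9 XOR 12 = 5 < 9 — winning move (to 5).
That gives 3 winning moves.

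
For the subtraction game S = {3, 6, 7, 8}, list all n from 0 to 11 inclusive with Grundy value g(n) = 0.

0, 1, 2, 11

Build the Grundy sequence with g(k) = mex{g(k−s) : s ∈ {3, 6, 7, 8}, s ≤ k}:
k:     0  1  2  3  4  5  6  7  8  9 10 11
g(k):  0  0  0  1  1  1  2  2  2  3  3  0
The P-positions (g = 0) in 0..11 are 0, 1, 2, 11.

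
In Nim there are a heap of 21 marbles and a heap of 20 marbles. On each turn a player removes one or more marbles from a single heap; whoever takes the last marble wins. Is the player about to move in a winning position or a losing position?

Compute the nim-sum pairwise:
21 ^ 20 = 1
The nim-sum is 1 ≠ 0, so this is an N-position: the player to move can win.

Winning position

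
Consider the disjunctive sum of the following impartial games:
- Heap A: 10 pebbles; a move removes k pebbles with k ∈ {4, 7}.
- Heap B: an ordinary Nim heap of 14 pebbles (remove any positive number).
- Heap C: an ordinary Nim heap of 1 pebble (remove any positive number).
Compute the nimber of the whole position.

13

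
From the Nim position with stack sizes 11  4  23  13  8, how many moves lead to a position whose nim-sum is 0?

In binary:
  01011  (11)
  00100  (4)
  10111  (23)
  01101  (13)
  01000  (8)
  -----
  11101  (29)
The overall nim-sum is X = 29. A stack of size p has a winning move iff p XOR X < p (reduce it to p XOR X).
  11: 11 XOR 29 = 22 ≥ 11 — no move.
  4: 4 XOR 29 = 25 ≥ 4 — no move.
  23: 23 XOR 29 = 10 < 23 — winning move (to 10).
  13: 13 XOR 29 = 16 ≥ 13 — no move.
  8: 8 XOR 29 = 21 ≥ 8 — no move.
That gives 1 winning move.

1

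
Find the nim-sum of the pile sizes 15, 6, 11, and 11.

In binary:
  1111  (15)
  0110  (6)
  1011  (11)
  1011  (11)
  ----
  1001  (9)

9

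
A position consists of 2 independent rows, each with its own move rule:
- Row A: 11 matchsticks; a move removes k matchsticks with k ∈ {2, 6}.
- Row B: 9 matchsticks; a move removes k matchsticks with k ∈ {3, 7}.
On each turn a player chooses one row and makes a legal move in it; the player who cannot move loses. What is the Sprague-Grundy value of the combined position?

Grundy values for row A (subtraction set {2, 6}):
g(0) = mex{} = 0
g(1) = mex{} = 0
g(2) = mex{0} = 1
g(3) = mex{0} = 1
g(4) = mex{1} = 0
g(5) = mex{1} = 0
g(6) = mex{0} = 1
g(7) = mex{0} = 1
g(8) = mex{1} = 0
g(9) = mex{1} = 0
g(10) = mex{0} = 1
g(11) = mex{0} = 1
So g(11) = 1.
Grundy values for row B (subtraction set {3, 7}):
g(0) = mex{} = 0
g(1) = mex{} = 0
g(2) = mex{} = 0
g(3) = mex{0} = 1
g(4) = mex{0} = 1
g(5) = mex{0} = 1
g(6) = mex{1} = 0
g(7) = mex{0,1} = 2
g(8) = mex{0,1} = 2
g(9) = mex{0} = 1
So g(9) = 1.
The value of a disjunctive sum is the nim-sum of the parts.
Combined value = 1 ⊕ 1 = 0.

0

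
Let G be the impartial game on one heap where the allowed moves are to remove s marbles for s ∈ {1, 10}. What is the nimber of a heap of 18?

1

Build the Grundy sequence with g(k) = mex{g(k−s) : s ∈ {1, 10}, s ≤ k}:
k:     0  1  2  3  4  5  6  7  8  9 10 11 12 13 14 15 16 17 18
g(k):  0  1  0  1  0  1  0  1  0  1  2  0  1  0  1  0  1  0  1
So g(18) = 1.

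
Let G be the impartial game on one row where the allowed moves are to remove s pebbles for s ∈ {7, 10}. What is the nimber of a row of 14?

Grundy values for subtraction set {7, 10}:
g(0) = mex{} = 0
g(1) = mex{} = 0
g(2) = mex{} = 0
g(3) = mex{} = 0
g(4) = mex{} = 0
g(5) = mex{} = 0
g(6) = mex{} = 0
g(7) = mex{0} = 1
g(8) = mex{0} = 1
g(9) = mex{0} = 1
g(10) = mex{0} = 1
g(11) = mex{0} = 1
g(12) = mex{0} = 1
g(13) = mex{0} = 1
g(14) = mex{0,1} = 2
So g(14) = 2.

2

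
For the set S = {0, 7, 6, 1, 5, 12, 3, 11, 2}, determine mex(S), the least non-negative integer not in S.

4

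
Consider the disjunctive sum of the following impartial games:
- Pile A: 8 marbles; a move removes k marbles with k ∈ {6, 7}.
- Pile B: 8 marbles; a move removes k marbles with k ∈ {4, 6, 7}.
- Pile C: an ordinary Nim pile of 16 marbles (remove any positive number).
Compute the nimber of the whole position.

For pile A, compute g(0), g(1), … with moves {6, 7}:
k:     0  1  2  3  4  5  6  7  8
g(k):  0  0  0  0  0  0  1  1  1
So g(8) = 1.
Build the Grundy sequence for pile B with g(k) = mex{g(k−s) : s ∈ {4, 6, 7}, s ≤ k}:
g(0) = mex{} = 0
g(1) = mex{} = 0
g(2) = mex{} = 0
g(3) = mex{} = 0
g(4) = mex{0} = 1
g(5) = mex{0} = 1
g(6) = mex{0} = 1
g(7) = mex{0} = 1
g(8) = mex{0,1} = 2
So g(8) = 2.
Pile C is a plain Nim pile of size 16, so its Grundy value is 16.
By the Sprague-Grundy theorem, the Grundy value of a sum of independent games is the XOR of the component values.
Combined value = 1 XOR 2 XOR 16 = 19.

19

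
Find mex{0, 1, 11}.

The values 0, 1 are all present; 2 is the first non-negative integer missing from the set.

2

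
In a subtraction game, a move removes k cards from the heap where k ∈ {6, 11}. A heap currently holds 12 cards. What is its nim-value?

Build the Grundy sequence with g(k) = mex{g(k−s) : s ∈ {6, 11}, s ≤ k}:
k:     0  1  2  3  4  5  6  7  8  9 10 11 12
g(k):  0  0  0  0  0  0  1  1  1  1  1  1  2
So g(12) = 2.

2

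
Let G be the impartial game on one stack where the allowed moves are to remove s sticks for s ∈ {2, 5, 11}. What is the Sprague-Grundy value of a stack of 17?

Compute g(0), g(1), … for moves {2, 5, 11}:
k:     0  1  2  3  4  5  6  7  8  9 10 11 12 13 14 15 16 17
g(k):  0  0  1  1  0  2  1  0  0  1  1  2  2  3  0  2  1  0
So g(17) = 0.

0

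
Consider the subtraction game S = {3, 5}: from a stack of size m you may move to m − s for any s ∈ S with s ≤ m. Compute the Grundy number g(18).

0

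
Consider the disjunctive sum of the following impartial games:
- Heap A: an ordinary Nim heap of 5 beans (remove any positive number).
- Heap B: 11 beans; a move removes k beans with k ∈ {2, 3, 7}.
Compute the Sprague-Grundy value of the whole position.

5

Heap A is a plain Nim heap of size 5, so its Grundy value is 5.
For heap B, compute g(0), g(1), … with moves {2, 3, 7}:
k:     0  1  2  3  4  5  6  7  8  9 10 11
g(k):  0  0  1  1  2  0  0  1  1  2  0  0
So g(11) = 0.
The value of a disjunctive sum is the nim-sum of the parts.
Combined value = 5 XOR 0 = 5.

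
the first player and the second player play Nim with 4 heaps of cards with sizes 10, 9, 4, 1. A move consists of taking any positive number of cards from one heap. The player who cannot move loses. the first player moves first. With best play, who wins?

the first player wins

In binary:
  1010  (10)
  1001  (9)
  0100  (4)
  0001  (1)
  ----
  0110  (6)
The nim-sum is 6 ≠ 0, so this is an N-position: the player to move can win; the first player has a winning move.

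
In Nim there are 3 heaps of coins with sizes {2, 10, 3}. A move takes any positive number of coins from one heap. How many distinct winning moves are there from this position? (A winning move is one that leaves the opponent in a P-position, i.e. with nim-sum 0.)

1

Write each in binary and XOR column by column:
  0010  (2)
  1010  (10)
  0011  (3)
  ----
  1011  (11)
The overall nim-sum is X = 11. A heap of size p has a winning move iff p XOR X < p (reduce it to p XOR X).
  2: 2 XOR 11 = 9 ≥ 2 — no move.
  10: 10 XOR 11 = 1 < 10 — winning move (to 1).
  3: 3 XOR 11 = 8 ≥ 3 — no move.
That gives 1 winning move.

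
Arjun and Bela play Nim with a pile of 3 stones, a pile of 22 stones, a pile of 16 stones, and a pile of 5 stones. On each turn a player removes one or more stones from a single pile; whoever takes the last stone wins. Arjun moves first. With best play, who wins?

Bela wins

Nim-sum: 3 ⊕ 22 ⊕ 16 ⊕ 5 = 0.
The nim-sum is 0, so this is a P-position: the player to move is in a losing position under optimal play; Arjun is about to move from it and so loses — Bela wins.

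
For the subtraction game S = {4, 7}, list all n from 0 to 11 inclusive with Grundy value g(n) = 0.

0, 1, 2, 3, 11

Build the Grundy sequence with g(k) = mex{g(k−s) : s ∈ {4, 7}, s ≤ k}:
g(0) = mex{} = 0
g(1) = mex{} = 0
g(2) = mex{} = 0
g(3) = mex{} = 0
g(4) = mex{0} = 1
g(5) = mex{0} = 1
g(6) = mex{0} = 1
g(7) = mex{0} = 1
g(8) = mex{0,1} = 2
g(9) = mex{0,1} = 2
g(10) = mex{0,1} = 2
g(11) = mex{1} = 0
The P-positions (g = 0) in 0..11 are 0, 1, 2, 3, 11.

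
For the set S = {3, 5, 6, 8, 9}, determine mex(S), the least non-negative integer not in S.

0

0 is not in the set, so the mex is 0.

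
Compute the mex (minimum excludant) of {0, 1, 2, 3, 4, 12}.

5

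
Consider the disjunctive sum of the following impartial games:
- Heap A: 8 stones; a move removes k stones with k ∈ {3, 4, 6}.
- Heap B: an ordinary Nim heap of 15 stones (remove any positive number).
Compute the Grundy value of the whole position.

13

Grundy values for heap A (subtraction set {3, 4, 6}):
k:     0  1  2  3  4  5  6  7  8
g(k):  0  0  0  1  1  1  2  2  2
So g(8) = 2.
Heap B is a plain Nim heap of size 15, so its Grundy value is 15.
The value of a disjunctive sum is the nim-sum of the parts.
Combined value = 2 XOR 15 = 13.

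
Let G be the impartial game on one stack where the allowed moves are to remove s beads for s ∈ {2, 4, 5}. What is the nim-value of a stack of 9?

1

Grundy values for subtraction set {2, 4, 5}:
g(0) = mex{} = 0
g(1) = mex{} = 0
g(2) = mex{0} = 1
g(3) = mex{0} = 1
g(4) = mex{0,1} = 2
g(5) = mex{0,1} = 2
g(6) = mex{0,1,2} = 3
g(7) = mex{1,2} = 0
g(8) = mex{1,2,3} = 0
g(9) = mex{0,2} = 1
So g(9) = 1.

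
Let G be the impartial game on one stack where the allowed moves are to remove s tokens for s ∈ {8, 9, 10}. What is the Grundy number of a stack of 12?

1

Compute g(0), g(1), … for moves {8, 9, 10}:
g(0) = mex{} = 0
g(1) = mex{} = 0
g(2) = mex{} = 0
g(3) = mex{} = 0
g(4) = mex{} = 0
g(5) = mex{} = 0
g(6) = mex{} = 0
g(7) = mex{} = 0
g(8) = mex{0} = 1
g(9) = mex{0} = 1
g(10) = mex{0} = 1
g(11) = mex{0} = 1
g(12) = mex{0} = 1
So g(12) = 1.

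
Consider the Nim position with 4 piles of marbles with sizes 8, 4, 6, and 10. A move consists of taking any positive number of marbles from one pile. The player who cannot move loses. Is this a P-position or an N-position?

Compute the nim-sum pairwise:
8 XOR 4 = 12
12 XOR 6 = 10
10 XOR 10 = 0
The nim-sum is 0, so this is a P-position: the player to move is in a losing position under optimal play.

P-position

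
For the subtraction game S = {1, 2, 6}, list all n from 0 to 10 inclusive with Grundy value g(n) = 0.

0, 3, 7, 10

Compute g(0), g(1), … for moves {1, 2, 6}:
g(0) = mex{} = 0
g(1) = mex{0} = 1
g(2) = mex{0,1} = 2
g(3) = mex{1,2} = 0
g(4) = mex{0,2} = 1
g(5) = mex{0,1} = 2
g(6) = mex{0,1,2} = 3
g(7) = mex{1,2,3} = 0
g(8) = mex{0,2,3} = 1
g(9) = mex{0,1} = 2
g(10) = mex{1,2} = 0
The P-positions (g = 0) in 0..10 are 0, 3, 7, 10.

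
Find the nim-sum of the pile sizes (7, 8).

Compute the nim-sum pairwise:
7 XOR 8 = 15

15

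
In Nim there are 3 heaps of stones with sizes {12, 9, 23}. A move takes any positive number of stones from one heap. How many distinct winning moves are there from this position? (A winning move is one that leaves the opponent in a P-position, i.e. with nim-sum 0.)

1

Nim-sum: 12 XOR 9 XOR 23 = 18.
The overall nim-sum is X = 18. A heap of size p has a winning move iff p XOR X < p (reduce it to p XOR X).
  12: 12 XOR 18 = 30 ≥ 12 — no move.
  9: 9 XOR 18 = 27 ≥ 9 — no move.
  23: 23 XOR 18 = 5 < 23 — winning move (to 5).
That gives 1 winning move.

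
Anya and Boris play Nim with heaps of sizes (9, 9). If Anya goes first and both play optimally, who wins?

Compute the nim-sum pairwise:
9 XOR 9 = 0
The nim-sum is 0, so this is a P-position: the player to move is in a losing position under optimal play; Anya is about to move from it and so loses — Boris wins.

Boris wins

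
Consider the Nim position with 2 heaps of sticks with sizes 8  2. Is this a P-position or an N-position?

N-position

Bitwise XOR of the heap sizes:
  1000  (8)
  0010  (2)
  ----
  1010  (10)
The nim-sum is 10 ≠ 0, so this is an N-position: the player to move can win.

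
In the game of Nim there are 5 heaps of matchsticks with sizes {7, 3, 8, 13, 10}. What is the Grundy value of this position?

11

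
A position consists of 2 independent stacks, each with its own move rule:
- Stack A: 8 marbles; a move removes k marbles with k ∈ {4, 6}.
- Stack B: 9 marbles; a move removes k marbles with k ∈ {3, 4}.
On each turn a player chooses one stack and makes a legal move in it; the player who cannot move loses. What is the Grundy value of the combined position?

2

For stack A, compute g(0), g(1), … with moves {4, 6}:
k:     0  1  2  3  4  5  6  7  8
g(k):  0  0  0  0  1  1  1  1  2
So g(8) = 2.
Grundy values for stack B (subtraction set {3, 4}):
g(0) = mex{} = 0
g(1) = mex{} = 0
g(2) = mex{} = 0
g(3) = mex{0} = 1
g(4) = mex{0} = 1
g(5) = mex{0} = 1
g(6) = mex{0,1} = 2
g(7) = mex{1} = 0
g(8) = mex{1} = 0
g(9) = mex{1,2} = 0
So g(9) = 0.
The value of a disjunctive sum is the nim-sum of the parts.
Combined value = 2 XOR 0 = 2.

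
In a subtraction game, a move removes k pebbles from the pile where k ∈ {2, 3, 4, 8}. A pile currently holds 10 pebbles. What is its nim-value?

Grundy values for subtraction set {2, 3, 4, 8}:
k:     0  1  2  3  4  5  6  7  8  9 10
g(k):  0  0  1  1  2  2  0  0  1  1  2
So g(10) = 2.

2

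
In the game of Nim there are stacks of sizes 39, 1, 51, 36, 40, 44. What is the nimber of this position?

53

Compute the nim-sum pairwise:
39 ⊕ 1 = 38
38 ⊕ 51 = 21
21 ⊕ 36 = 49
49 ⊕ 40 = 25
25 ⊕ 44 = 53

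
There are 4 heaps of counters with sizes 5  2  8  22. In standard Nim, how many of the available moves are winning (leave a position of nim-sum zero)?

1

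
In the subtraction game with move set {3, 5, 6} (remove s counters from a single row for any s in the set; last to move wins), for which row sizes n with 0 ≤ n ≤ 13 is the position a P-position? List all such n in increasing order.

Grundy values for subtraction set {3, 5, 6}:
g(0) = mex{} = 0
g(1) = mex{} = 0
g(2) = mex{} = 0
g(3) = mex{0} = 1
g(4) = mex{0} = 1
g(5) = mex{0} = 1
g(6) = mex{0,1} = 2
g(7) = mex{0,1} = 2
g(8) = mex{0,1} = 2
g(9) = mex{1,2} = 0
g(10) = mex{1,2} = 0
g(11) = mex{1,2} = 0
g(12) = mex{0,2} = 1
g(13) = mex{0,2} = 1
The P-positions (g = 0) in 0..13 are 0, 1, 2, 9, 10, 11.

0, 1, 2, 9, 10, 11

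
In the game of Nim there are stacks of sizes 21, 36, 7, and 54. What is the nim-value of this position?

Nim-sum: 21 ^ 36 ^ 7 ^ 54 = 0.

0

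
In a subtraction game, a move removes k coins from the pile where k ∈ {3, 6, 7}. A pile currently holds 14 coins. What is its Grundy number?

1

Grundy values for subtraction set {3, 6, 7}:
k:     0  1  2  3  4  5  6  7  8  9 10 11 12 13 14
g(k):  0  0  0  1  1  1  2  2  2  3  0  0  0  1  1
So g(14) = 1.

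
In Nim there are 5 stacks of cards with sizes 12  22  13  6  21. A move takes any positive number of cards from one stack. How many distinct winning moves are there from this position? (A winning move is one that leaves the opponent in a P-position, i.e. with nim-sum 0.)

5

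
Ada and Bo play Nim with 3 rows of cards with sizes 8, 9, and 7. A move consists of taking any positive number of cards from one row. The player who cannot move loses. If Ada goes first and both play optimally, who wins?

Compute the nim-sum pairwise:
8 ⊕ 9 = 1
1 ⊕ 7 = 6
The nim-sum is 6 ≠ 0, so this is an N-position: the player to move can win; Ada has a winning move.

Ada wins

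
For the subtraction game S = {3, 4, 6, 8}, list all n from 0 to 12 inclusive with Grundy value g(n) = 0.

Compute g(0), g(1), … for moves {3, 4, 6, 8}:
k:     0  1  2  3  4  5  6  7  8  9 10 11 12
g(k):  0  0  0  1  1  1  2  2  2  3  3  0  0
The P-positions (g = 0) in 0..12 are 0, 1, 2, 11, 12.

0, 1, 2, 11, 12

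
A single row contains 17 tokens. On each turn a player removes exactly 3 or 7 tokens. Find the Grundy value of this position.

2

Build the Grundy sequence with g(k) = mex{g(k−s) : s ∈ {3, 7}, s ≤ k}:
k:     0  1  2  3  4  5  6  7  8  9 10 11 12 13 14 15 16 17
g(k):  0  0  0  1  1  1  0  2  2  1  0  0  0  1  1  1  0  2
So g(17) = 2.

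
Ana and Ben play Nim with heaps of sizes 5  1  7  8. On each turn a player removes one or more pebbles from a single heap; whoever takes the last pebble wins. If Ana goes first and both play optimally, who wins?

Write each in binary and XOR column by column:
  0101  (5)
  0001  (1)
  0111  (7)
  1000  (8)
  ----
  1011  (11)
The nim-sum is 11 ≠ 0, so this is an N-position: the player to move can win; Ana has a winning move.

Ana wins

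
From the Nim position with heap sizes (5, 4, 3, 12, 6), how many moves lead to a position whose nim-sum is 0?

1

Nim-sum: 5 ^ 4 ^ 3 ^ 12 ^ 6 = 8.
The overall nim-sum is X = 8. A heap of size p has a winning move iff p XOR X < p (reduce it to p XOR X).
  5: 5 XOR 8 = 13 ≥ 5 — no move.
  4: 4 XOR 8 = 12 ≥ 4 — no move.
  3: 3 XOR 8 = 11 ≥ 3 — no move.
  12: 12 XOR 8 = 4 < 12 — winning move (to 4).
  6: 6 XOR 8 = 14 ≥ 6 — no move.
That gives 1 winning move.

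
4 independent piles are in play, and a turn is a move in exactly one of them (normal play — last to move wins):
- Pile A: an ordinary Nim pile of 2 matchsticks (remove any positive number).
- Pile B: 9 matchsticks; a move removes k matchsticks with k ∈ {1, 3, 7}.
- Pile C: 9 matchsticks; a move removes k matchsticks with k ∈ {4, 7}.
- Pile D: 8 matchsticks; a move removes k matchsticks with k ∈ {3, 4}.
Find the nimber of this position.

1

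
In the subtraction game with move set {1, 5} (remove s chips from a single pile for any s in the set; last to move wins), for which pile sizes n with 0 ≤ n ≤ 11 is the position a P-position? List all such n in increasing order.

0, 2, 4, 6, 8, 10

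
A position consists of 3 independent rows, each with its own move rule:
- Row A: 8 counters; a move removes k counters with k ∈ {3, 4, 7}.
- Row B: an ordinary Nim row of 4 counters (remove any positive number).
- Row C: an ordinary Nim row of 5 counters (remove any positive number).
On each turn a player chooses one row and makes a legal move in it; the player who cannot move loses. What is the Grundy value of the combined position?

3

For row A, compute g(0), g(1), … with moves {3, 4, 7}:
k:     0  1  2  3  4  5  6  7  8
g(k):  0  0  0  1  1  1  2  2  2
So g(8) = 2.
Row B is a plain Nim row of size 4, so its Grundy value is 4.
Row C is a plain Nim row of size 5, so its Grundy value is 5.
By the Sprague-Grundy theorem, the Grundy value of a sum of independent games is the XOR of the component values.
Combined value = 2 ⊕ 4 ⊕ 5 = 3.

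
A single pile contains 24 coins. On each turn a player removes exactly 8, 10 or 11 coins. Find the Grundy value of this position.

0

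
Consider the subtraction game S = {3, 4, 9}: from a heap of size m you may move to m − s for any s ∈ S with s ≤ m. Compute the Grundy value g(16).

Compute g(0), g(1), … for moves {3, 4, 9}:
k:     0  1  2  3  4  5  6  7  8  9 10 11 12 13 14 15 16
g(k):  0  0  0  1  1  1  2  0  0  3  1  1  2  0  0  0  1
So g(16) = 1.

1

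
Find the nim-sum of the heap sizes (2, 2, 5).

5

In binary:
  010  (2)
  010  (2)
  101  (5)
  ---
  101  (5)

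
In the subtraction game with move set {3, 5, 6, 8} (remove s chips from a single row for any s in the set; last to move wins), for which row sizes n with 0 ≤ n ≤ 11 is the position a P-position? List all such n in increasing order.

Grundy values for subtraction set {3, 5, 6, 8}:
k:     0  1  2  3  4  5  6  7  8  9 10 11
g(k):  0  0  0  1  1  1  2  2  2  3  3  0
The P-positions (g = 0) in 0..11 are 0, 1, 2, 11.

0, 1, 2, 11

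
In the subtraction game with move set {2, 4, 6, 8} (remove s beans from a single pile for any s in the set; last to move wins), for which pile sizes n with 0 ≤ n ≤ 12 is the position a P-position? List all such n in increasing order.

0, 1, 10, 11

Build the Grundy sequence with g(k) = mex{g(k−s) : s ∈ {2, 4, 6, 8}, s ≤ k}:
g(0) = mex{} = 0
g(1) = mex{} = 0
g(2) = mex{0} = 1
g(3) = mex{0} = 1
g(4) = mex{0,1} = 2
g(5) = mex{0,1} = 2
g(6) = mex{0,1,2} = 3
g(7) = mex{0,1,2} = 3
g(8) = mex{0,1,2,3} = 4
g(9) = mex{0,1,2,3} = 4
g(10) = mex{1,2,3,4} = 0
g(11) = mex{1,2,3,4} = 0
g(12) = mex{0,2,3,4} = 1
The P-positions (g = 0) in 0..12 are 0, 1, 10, 11.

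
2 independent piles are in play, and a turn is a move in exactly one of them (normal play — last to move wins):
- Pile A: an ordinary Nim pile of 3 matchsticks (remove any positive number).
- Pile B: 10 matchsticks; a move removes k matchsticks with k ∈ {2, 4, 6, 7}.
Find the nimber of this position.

Pile A is a plain Nim pile of size 3, so its Grundy value is 3.
Build the Grundy sequence for pile B with g(k) = mex{g(k−s) : s ∈ {2, 4, 6, 7}, s ≤ k}:
k:     0  1  2  3  4  5  6  7  8  9 10
g(k):  0  0  1  1  2  2  3  3  4  0  0
So g(10) = 0.
By the Sprague-Grundy theorem, the Grundy value of a sum of independent games is the XOR of the component values.
Combined value = 3 ⊕ 0 = 3.

3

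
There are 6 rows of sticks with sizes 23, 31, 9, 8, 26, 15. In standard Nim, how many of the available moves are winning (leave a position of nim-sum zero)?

Nim-sum: 23 ^ 31 ^ 9 ^ 8 ^ 26 ^ 15 = 28.
The overall nim-sum is X = 28. A row of size p has a winning move iff p XOR X < p (reduce it to p XOR X).
  23: 23 XOR 28 = 11 < 23 — winning move (to 11).
  31: 31 XOR 28 = 3 < 31 — winning move (to 3).
  9: 9 XOR 28 = 21 ≥ 9 — no move.
  8: 8 XOR 28 = 20 ≥ 8 — no move.
  26: 26 XOR 28 = 6 < 26 — winning move (to 6).
  15: 15 XOR 28 = 19 ≥ 15 — no move.
That gives 3 winning moves.

3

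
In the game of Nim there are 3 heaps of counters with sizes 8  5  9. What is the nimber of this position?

4

Compute the nim-sum pairwise:
8 XOR 5 = 13
13 XOR 9 = 4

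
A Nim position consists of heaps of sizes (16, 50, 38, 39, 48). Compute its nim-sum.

Nim-sum: 16 ^ 50 ^ 38 ^ 39 ^ 48 = 19.

19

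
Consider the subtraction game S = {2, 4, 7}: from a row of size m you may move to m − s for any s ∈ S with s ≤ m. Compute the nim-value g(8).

Build the Grundy sequence with g(k) = mex{g(k−s) : s ∈ {2, 4, 7}, s ≤ k}:
g(0) = mex{} = 0
g(1) = mex{} = 0
g(2) = mex{0} = 1
g(3) = mex{0} = 1
g(4) = mex{0,1} = 2
g(5) = mex{0,1} = 2
g(6) = mex{1,2} = 0
g(7) = mex{0,1,2} = 3
g(8) = mex{0,2} = 1
So g(8) = 1.

1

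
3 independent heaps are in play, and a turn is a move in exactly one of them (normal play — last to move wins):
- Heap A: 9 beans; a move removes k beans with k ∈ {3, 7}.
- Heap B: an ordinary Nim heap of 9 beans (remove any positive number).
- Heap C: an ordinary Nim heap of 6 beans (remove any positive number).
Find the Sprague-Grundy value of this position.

14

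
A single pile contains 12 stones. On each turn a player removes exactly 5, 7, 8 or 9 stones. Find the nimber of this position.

2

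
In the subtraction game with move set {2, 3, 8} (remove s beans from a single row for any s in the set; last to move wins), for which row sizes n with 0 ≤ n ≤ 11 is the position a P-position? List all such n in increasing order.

Build the Grundy sequence with g(k) = mex{g(k−s) : s ∈ {2, 3, 8}, s ≤ k}:
g(0) = mex{} = 0
g(1) = mex{} = 0
g(2) = mex{0} = 1
g(3) = mex{0} = 1
g(4) = mex{0,1} = 2
g(5) = mex{1} = 0
g(6) = mex{1,2} = 0
g(7) = mex{0,2} = 1
g(8) = mex{0} = 1
g(9) = mex{0,1} = 2
g(10) = mex{1} = 0
g(11) = mex{1,2} = 0
The P-positions (g = 0) in 0..11 are 0, 1, 5, 6, 10, 11.

0, 1, 5, 6, 10, 11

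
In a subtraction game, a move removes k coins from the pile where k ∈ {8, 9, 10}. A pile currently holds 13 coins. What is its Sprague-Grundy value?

1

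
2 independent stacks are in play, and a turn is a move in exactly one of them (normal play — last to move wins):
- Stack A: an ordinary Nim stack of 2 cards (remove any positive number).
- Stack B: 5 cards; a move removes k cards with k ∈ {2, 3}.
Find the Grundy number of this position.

2

Stack A is a plain Nim stack of size 2, so its Grundy value is 2.
Build the Grundy sequence for stack B with g(k) = mex{g(k−s) : s ∈ {2, 3}, s ≤ k}:
g(0) = mex{} = 0
g(1) = mex{} = 0
g(2) = mex{0} = 1
g(3) = mex{0} = 1
g(4) = mex{0,1} = 2
g(5) = mex{1} = 0
So g(5) = 0.
The value of a disjunctive sum is the nim-sum of the parts.
Combined value = 2 XOR 0 = 2.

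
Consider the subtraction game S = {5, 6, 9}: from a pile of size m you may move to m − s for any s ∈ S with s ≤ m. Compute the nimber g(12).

Compute g(0), g(1), … for moves {5, 6, 9}:
k:     0  1  2  3  4  5  6  7  8  9 10 11 12
g(k):  0  0  0  0  0  1  1  1  1  1  2  2  2
So g(12) = 2.

2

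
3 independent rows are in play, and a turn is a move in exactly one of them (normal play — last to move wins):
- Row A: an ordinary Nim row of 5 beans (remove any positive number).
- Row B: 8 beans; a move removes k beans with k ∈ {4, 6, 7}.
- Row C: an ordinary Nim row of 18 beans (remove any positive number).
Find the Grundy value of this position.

21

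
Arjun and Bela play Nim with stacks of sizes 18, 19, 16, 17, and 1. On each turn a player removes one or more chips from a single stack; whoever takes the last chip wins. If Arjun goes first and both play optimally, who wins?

Arjun wins

Compute the nim-sum pairwise:
18 ⊕ 19 = 1
1 ⊕ 16 = 17
17 ⊕ 17 = 0
0 ⊕ 1 = 1
The nim-sum is 1 ≠ 0, so this is an N-position: the player to move can win; Arjun has a winning move.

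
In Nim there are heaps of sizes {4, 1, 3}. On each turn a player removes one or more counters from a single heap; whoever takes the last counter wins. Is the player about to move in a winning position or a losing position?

Winning position

Nim-sum: 4 ⊕ 1 ⊕ 3 = 6.
The nim-sum is 6 ≠ 0, so this is an N-position: the player to move can win.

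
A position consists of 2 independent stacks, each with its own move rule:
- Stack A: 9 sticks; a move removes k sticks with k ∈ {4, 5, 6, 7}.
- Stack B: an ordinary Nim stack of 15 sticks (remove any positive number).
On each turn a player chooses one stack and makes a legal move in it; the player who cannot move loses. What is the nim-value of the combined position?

13

For stack A, compute g(0), g(1), … with moves {4, 5, 6, 7}:
g(0) = mex{} = 0
g(1) = mex{} = 0
g(2) = mex{} = 0
g(3) = mex{} = 0
g(4) = mex{0} = 1
g(5) = mex{0} = 1
g(6) = mex{0} = 1
g(7) = mex{0} = 1
g(8) = mex{0,1} = 2
g(9) = mex{0,1} = 2
So g(9) = 2.
Stack B is a plain Nim stack of size 15, so its Grundy value is 15.
The value of a disjunctive sum is the nim-sum of the parts.
Combined value = 2 ⊕ 15 = 13.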